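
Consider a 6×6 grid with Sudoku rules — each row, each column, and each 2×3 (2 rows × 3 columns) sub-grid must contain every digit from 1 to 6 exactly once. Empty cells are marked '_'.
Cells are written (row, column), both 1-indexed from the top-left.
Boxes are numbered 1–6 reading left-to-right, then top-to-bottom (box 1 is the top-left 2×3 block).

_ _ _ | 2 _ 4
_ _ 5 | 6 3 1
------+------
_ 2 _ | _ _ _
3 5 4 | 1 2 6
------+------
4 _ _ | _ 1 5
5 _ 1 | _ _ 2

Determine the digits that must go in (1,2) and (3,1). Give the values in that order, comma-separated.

1,1

For (1,2):
  Consider where 1 can go in column 2.
  (2,2) is out (row 2 already has a 1).
  (5,2) is out (row 5 already has a 1).
  (6,2) is out (row 6 already has a 1).
  So the only cell in column 2 that can hold 1 is (1,2).
  So (1,2) = 1.
For (3,1):
  Consider where 1 can go in row 3.
  (3,3) is out (column 3 already has a 1).
  (3,4) is out (column 4 already has a 1).
  (3,5) is out (column 5 already has a 1).
  (3,6) is out (column 6 already has a 1).
  So the only cell in row 3 that can hold 1 is (3,1).
  So (3,1) = 1.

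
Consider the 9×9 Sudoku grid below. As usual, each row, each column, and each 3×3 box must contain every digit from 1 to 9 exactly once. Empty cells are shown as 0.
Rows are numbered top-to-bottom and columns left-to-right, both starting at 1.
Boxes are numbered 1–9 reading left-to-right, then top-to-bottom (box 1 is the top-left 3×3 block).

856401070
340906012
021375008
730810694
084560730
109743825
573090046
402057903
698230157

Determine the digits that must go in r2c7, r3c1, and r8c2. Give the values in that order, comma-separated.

5,9,1

For r2c7:
  Row 2 already contains {1, 2, 3, 4, 6, 9}.
  Column 7 already contains {1, 6, 7, 8, 9}.
  Its 3×3 block (box 3) already contains {1, 2, 7, 8}.
  The only value from 1–9 not eliminated is 5, so r2c7 = 5.
For r3c1:
  Row 3 already contains {1, 2, 3, 5, 7, 8}.
  Column 1 already contains {1, 3, 4, 5, 6, 7, 8}.
  Its 3×3 block (box 1) already contains {1, 2, 3, 4, 5, 6, 8}.
  The only value from 1–9 not eliminated is 9, so r3c1 = 9.
For r8c2:
  Row 8 already contains {2, 3, 4, 5, 7, 9}.
  Column 2 already contains {2, 3, 4, 5, 7, 8, 9}.
  Its 3×3 block (box 7) already contains {2, 3, 4, 5, 6, 7, 8, 9}.
  The only value from 1–9 not eliminated is 1, so r8c2 = 1.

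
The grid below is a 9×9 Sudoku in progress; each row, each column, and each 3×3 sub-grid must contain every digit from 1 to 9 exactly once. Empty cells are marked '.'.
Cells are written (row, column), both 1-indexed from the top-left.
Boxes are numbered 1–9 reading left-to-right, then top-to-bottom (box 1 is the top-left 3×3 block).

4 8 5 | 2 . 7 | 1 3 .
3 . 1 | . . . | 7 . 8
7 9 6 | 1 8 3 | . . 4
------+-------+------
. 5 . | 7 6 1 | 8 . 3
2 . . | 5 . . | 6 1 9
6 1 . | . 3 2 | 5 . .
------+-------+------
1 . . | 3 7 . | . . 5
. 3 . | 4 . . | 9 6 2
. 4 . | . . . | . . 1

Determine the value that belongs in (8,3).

7

Cell (8,3) itself could take any of {7, 8} by direct elimination.
Consider where 7 can go in row 8.
(8,1) is out (column 1 already has a 7).
(8,5) is out (column 5 already has a 7).
(8,6) is out (column 6 already has a 7).
So the only cell in row 8 that can hold 7 is (8,3).
Therefore (8,3) = 7.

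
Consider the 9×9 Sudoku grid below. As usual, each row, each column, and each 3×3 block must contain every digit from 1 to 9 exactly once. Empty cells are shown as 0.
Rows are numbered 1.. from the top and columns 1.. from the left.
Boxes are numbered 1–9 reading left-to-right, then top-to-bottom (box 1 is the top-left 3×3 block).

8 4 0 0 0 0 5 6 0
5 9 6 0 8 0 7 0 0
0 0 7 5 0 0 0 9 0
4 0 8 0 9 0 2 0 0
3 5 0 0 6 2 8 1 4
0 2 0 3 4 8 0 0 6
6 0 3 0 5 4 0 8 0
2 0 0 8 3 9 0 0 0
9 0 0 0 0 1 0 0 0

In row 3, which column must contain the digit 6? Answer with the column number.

Consider where 6 can go in row 3.
row 3, column 1 is out (column 1 already has a 6).
row 3, column 2 is out (box 1 already has a 6).
row 3, column 5 is out (column 5 already has a 6).
row 3, column 7 is out (box 3 already has a 6).
row 3, column 9 is out (column 9 already has a 6).
So the only cell in row 3 that can hold 6 is row 3, column 6.
That is column 6.

6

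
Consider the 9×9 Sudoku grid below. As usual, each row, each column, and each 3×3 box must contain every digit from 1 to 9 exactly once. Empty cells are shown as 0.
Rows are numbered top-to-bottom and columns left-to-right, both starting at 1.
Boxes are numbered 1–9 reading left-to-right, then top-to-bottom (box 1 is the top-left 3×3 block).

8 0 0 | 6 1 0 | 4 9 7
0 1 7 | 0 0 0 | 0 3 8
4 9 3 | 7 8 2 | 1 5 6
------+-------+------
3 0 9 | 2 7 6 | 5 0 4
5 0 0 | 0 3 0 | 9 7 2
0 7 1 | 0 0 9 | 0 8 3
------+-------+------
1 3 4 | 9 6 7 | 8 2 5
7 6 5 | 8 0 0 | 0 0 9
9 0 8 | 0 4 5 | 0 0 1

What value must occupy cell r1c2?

5

Cell r1c2 itself could take any of {2, 5} by direct elimination.
Consider where 5 can go in row 1.
r1c3 is out (column 3 already has a 5).
r1c6 is out (column 6 already has a 5).
So the only cell in row 1 that can hold 5 is r1c2.
Therefore r1c2 = 5.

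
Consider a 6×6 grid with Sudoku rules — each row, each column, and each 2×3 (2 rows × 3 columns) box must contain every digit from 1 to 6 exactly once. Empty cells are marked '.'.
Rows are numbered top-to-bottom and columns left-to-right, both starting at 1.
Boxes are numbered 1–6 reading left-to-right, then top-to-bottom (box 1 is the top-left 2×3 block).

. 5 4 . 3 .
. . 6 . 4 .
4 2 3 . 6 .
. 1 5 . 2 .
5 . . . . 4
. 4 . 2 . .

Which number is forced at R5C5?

Row 5 already contains {4, 5}.
Column 5 already contains {2, 3, 4, 6}.
Its 2×3 block (box 6) already contains {2, 4}.
The only value from 1–6 not eliminated is 1, so R5C5 = 1.

1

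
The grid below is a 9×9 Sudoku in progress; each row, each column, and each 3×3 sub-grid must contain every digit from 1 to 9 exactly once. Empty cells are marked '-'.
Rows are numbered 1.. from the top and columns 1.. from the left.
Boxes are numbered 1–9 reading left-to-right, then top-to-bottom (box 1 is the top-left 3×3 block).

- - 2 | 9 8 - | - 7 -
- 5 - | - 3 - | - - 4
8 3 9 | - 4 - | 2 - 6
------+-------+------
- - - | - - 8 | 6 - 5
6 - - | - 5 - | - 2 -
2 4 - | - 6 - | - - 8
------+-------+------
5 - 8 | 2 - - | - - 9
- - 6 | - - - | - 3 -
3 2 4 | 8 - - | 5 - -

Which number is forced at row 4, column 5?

Cell row 4, column 5 itself could take any of {1, 2, 7, 9} by direct elimination.
Consider where 2 can go in column 5.
row 7, column 5 is out (row 7 already has a 2).
row 8, column 5 is out (box 8 already has a 2).
row 9, column 5 is out (row 9 already has a 2).
So the only cell in column 5 that can hold 2 is row 4, column 5.
Therefore row 4, column 5 = 2.

2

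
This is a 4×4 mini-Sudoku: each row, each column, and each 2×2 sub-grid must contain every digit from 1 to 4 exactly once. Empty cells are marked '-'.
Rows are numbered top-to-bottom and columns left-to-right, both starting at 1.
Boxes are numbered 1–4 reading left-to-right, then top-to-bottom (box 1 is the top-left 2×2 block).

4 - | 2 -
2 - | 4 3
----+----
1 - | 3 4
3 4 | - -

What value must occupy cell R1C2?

Cell R1C2 itself could take any of {1, 3} by direct elimination.
Consider where 3 can go in column 2.
R2C2 is out (row 2 already has a 3).
R3C2 is out (row 3 already has a 3).
So the only cell in column 2 that can hold 3 is R1C2.
Therefore R1C2 = 3.

3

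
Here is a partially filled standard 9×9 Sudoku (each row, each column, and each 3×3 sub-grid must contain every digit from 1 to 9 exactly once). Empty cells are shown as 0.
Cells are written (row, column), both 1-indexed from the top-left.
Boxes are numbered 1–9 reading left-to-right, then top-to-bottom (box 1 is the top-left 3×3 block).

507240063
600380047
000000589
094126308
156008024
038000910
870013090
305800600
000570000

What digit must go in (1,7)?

Row 1 already contains {2, 3, 4, 5, 6, 7}.
Column 7 already contains {3, 5, 6, 9}.
Its 3×3 block (box 3) already contains {3, 4, 5, 6, 7, 8, 9}.
The only value from 1–9 not eliminated is 1, so (1,7) = 1.

1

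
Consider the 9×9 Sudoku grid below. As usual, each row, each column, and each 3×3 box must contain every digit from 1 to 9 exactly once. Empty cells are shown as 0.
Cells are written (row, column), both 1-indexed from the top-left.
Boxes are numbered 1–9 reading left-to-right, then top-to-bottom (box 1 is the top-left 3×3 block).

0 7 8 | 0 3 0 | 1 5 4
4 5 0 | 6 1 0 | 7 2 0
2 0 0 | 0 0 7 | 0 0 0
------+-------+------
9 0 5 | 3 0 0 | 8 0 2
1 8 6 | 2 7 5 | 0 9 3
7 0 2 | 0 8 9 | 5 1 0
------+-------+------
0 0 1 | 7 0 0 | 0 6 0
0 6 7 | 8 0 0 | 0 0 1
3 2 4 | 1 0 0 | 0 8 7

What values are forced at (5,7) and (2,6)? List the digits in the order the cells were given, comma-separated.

4,8

For (5,7):
  Row 5 already contains {1, 2, 3, 5, 6, 7, 8, 9}.
  Column 7 already contains {1, 5, 7, 8}.
  Its 3×3 block (box 6) already contains {1, 2, 3, 5, 8, 9}.
  The only value from 1–9 not eliminated is 4, so (5,7) = 4.
For (2,6):
  Row 2 already contains {1, 2, 4, 5, 6, 7}.
  Column 6 already contains {5, 7, 9}.
  Its 3×3 block (box 2) already contains {1, 3, 6, 7}.
  The only value from 1–9 not eliminated is 8, so (2,6) = 8.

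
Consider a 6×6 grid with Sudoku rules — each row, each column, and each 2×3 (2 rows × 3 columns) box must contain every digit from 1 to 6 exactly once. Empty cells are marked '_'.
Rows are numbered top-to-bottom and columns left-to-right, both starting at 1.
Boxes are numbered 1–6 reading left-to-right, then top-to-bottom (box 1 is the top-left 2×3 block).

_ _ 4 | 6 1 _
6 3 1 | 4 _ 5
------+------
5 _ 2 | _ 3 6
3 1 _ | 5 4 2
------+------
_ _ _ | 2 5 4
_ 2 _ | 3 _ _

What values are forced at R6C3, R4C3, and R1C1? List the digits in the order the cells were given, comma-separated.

For R6C3:
  Consider where 5 can go in box 5.
  R5C1 is out (row 5 already has a 5).
  R5C2 is out (row 5 already has a 5).
  R5C3 is out (row 5 already has a 5).
  R6C1 is out (column 1 already has a 5).
  So the only cell in box 5 that can hold 5 is R6C3.
  So R6C3 = 5.
For R4C3:
  Row 4 already contains {1, 2, 3, 4, 5}.
  Column 3 already contains {1, 2, 4}.
  Its 2×3 block (box 3) already contains {1, 2, 3, 5}.
  The only value from 1–6 not eliminated is 6, so R4C3 = 6.
For R1C1:
  Row 1 already contains {1, 4, 6}.
  Column 1 already contains {3, 5, 6}.
  Its 2×3 block (box 1) already contains {1, 3, 4, 6}.
  The only value from 1–6 not eliminated is 2, so R1C1 = 2.

5,6,2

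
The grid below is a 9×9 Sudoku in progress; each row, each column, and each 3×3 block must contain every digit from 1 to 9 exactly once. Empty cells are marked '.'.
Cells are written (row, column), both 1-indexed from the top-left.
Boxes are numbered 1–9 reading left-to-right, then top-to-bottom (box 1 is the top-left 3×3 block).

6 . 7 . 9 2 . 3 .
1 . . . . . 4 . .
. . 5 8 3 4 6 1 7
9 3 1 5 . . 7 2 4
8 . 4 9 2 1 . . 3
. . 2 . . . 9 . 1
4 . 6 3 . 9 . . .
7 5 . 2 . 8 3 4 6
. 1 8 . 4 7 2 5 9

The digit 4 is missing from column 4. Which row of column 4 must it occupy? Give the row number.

Consider where 4 can go in column 4.
(1,4) is out (box 2 already has a 4).
(2,4) is out (row 2 already has a 4).
(9,4) is out (row 9 already has a 4).
So the only cell in column 4 that can hold 4 is (6,4).
That is row 6.

6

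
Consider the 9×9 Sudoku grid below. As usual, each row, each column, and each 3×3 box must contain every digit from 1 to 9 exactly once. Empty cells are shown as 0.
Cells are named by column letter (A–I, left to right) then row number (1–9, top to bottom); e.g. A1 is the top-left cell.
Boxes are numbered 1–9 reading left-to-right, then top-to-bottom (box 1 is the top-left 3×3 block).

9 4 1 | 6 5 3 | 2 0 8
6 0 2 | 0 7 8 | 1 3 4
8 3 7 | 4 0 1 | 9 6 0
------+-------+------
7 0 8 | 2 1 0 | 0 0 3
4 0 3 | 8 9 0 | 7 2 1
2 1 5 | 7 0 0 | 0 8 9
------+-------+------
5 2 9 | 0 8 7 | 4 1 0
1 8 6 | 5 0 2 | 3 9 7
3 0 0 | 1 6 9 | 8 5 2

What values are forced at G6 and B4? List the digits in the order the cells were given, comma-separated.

For G6:
  Row 6 already contains {1, 2, 5, 7, 8, 9}.
  Column G already contains {1, 2, 3, 4, 7, 8, 9}.
  Its 3×3 block (box 6) already contains {1, 2, 3, 7, 8, 9}.
  The only value from 1–9 not eliminated is 6, so G6 = 6.
For B4:
  Consider where 9 can go in row 4.
  F4 is out (column F already has a 9).
  G4 is out (column G already has a 9).
  H4 is out (column H already has a 9).
  So the only cell in row 4 that can hold 9 is B4.
  So B4 = 9.

6,9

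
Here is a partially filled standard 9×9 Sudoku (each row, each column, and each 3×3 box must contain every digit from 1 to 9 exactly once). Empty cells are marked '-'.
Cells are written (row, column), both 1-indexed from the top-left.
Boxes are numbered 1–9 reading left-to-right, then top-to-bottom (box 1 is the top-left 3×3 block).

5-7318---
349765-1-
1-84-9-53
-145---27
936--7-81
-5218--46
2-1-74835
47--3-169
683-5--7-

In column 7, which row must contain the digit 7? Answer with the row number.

3

Consider where 7 can go in column 7.
(1,7) is out (row 1 already has a 7). (2,7) is out (row 2 already has a 7). (4,7) is out (row 4 already has a 7). (5,7) is out (row 5 already has a 7). The remaining empty cells in column 7 are similarly blocked.
So the only cell in column 7 that can hold 7 is (3,7).
That is row 3.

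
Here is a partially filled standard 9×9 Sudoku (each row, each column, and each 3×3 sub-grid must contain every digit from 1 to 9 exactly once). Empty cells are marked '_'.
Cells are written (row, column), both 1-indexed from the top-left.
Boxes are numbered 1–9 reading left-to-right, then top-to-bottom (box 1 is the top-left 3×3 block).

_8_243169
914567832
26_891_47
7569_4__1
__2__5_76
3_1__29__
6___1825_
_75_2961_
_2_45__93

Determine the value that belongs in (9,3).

8

Row 9 already contains {2, 3, 4, 5, 9}.
Column 3 already contains {1, 2, 4, 5, 6}.
Its 3×3 block (box 7) already contains {2, 5, 6, 7}.
The only value from 1–9 not eliminated is 8, so (9,3) = 8.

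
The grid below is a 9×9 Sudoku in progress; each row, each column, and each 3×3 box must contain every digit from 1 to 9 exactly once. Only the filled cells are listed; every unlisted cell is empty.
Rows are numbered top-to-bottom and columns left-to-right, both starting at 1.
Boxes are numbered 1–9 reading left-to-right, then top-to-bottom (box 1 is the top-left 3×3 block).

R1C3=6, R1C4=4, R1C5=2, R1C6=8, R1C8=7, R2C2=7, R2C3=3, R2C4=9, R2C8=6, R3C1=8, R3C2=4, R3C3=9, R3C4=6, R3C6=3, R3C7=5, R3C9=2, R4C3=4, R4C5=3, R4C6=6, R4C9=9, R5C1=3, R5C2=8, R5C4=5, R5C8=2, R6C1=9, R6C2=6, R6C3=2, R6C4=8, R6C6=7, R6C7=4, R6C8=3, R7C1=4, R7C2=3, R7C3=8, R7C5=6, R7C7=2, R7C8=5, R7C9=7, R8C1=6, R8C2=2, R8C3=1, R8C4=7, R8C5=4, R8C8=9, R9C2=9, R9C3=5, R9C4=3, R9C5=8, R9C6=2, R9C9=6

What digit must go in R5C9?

1

Row 5 already contains {2, 3, 5, 8}.
Column 9 already contains {2, 6, 7, 9}.
Its 3×3 block (box 6) already contains {2, 3, 4, 9}.
The only value from 1–9 not eliminated is 1, so R5C9 = 1.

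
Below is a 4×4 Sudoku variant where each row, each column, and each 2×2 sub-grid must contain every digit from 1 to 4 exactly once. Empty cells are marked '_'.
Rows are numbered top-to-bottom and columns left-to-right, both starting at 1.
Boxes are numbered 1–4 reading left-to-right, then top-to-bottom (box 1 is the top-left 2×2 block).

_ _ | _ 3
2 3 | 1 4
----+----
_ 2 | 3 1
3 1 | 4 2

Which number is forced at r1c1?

1

Cell r1c1 itself could take any of {1, 4} by direct elimination.
Consider where 1 can go in row 1.
r1c2 is out (column 2 already has a 1).
r1c3 is out (column 3 already has a 1).
So the only cell in row 1 that can hold 1 is r1c1.
Therefore r1c1 = 1.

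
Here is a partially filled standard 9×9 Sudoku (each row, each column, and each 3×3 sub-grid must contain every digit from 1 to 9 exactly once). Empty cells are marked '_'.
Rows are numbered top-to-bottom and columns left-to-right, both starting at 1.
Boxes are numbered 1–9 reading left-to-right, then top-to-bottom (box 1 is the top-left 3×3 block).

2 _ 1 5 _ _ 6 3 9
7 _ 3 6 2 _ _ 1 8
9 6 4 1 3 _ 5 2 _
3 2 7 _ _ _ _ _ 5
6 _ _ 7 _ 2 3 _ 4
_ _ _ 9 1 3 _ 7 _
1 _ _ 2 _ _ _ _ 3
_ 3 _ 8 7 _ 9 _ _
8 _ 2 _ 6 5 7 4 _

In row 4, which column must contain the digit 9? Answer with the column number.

Consider where 9 can go in row 4.
R4C4 is out (column 4 already has a 9).
R4C5 is out (box 5 already has a 9).
R4C6 is out (box 5 already has a 9).
R4C7 is out (column 7 already has a 9).
So the only cell in row 4 that can hold 9 is R4C8.
That is column 8.

8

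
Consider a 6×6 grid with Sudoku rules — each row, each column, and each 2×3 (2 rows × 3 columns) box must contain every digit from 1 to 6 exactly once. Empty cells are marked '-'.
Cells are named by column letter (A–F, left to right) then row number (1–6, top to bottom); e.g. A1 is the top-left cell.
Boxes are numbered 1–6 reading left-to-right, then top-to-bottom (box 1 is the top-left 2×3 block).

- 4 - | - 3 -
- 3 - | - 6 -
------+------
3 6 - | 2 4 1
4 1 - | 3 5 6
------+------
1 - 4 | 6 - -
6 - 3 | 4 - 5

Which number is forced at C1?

Cell C1 itself could take any of {1, 2, 5, 6} by direct elimination.
Consider where 6 can go in box 1.
A1 is out (column A already has a 6).
A2 is out (row 2 already has a 6).
C2 is out (row 2 already has a 6).
So the only cell in box 1 that can hold 6 is C1.
Therefore C1 = 6.

6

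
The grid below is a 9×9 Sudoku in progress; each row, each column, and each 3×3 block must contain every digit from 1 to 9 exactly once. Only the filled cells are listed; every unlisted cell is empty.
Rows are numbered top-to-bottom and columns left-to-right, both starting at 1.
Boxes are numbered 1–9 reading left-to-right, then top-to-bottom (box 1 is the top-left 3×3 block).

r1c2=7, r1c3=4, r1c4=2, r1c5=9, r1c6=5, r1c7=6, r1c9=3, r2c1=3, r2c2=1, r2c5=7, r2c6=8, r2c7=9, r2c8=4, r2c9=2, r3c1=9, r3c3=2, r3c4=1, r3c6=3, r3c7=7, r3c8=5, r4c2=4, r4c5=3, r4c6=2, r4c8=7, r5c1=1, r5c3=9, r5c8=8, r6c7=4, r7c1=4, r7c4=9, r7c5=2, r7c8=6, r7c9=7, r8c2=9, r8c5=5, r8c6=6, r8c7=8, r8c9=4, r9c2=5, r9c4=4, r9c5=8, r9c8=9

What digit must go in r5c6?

4

Cell r5c6 itself could take any of {4, 7} by direct elimination.
Consider where 4 can go in column 6.
r6c6 is out (row 6 already has a 4).
r7c6 is out (row 7 already has a 4).
r9c6 is out (row 9 already has a 4).
So the only cell in column 6 that can hold 4 is r5c6.
Therefore r5c6 = 4.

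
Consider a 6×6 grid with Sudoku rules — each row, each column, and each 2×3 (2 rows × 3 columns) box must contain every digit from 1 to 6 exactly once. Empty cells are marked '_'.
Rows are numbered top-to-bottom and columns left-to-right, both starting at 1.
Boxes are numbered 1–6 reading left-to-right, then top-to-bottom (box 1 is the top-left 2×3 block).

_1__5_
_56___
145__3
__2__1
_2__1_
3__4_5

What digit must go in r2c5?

Cell r2c5 itself could take any of {2, 3, 4} by direct elimination.
Consider where 3 can go in column 5.
r3c5 is out (row 3 already has a 3).
r4c5 is out (box 4 already has a 3).
r6c5 is out (row 6 already has a 3).
So the only cell in column 5 that can hold 3 is r2c5.
Therefore r2c5 = 3.

3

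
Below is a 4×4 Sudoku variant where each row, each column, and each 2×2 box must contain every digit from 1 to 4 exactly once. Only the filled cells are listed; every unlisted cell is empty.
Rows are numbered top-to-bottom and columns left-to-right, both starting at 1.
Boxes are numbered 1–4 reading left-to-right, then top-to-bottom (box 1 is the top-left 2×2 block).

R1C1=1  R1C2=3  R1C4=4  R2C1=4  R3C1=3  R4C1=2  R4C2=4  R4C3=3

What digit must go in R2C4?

Cell R2C4 itself could take any of {1, 2, 3} by direct elimination.
Consider where 3 can go in column 4.
R3C4 is out (row 3 already has a 3).
R4C4 is out (row 4 already has a 3).
So the only cell in column 4 that can hold 3 is R2C4.
Therefore R2C4 = 3.

3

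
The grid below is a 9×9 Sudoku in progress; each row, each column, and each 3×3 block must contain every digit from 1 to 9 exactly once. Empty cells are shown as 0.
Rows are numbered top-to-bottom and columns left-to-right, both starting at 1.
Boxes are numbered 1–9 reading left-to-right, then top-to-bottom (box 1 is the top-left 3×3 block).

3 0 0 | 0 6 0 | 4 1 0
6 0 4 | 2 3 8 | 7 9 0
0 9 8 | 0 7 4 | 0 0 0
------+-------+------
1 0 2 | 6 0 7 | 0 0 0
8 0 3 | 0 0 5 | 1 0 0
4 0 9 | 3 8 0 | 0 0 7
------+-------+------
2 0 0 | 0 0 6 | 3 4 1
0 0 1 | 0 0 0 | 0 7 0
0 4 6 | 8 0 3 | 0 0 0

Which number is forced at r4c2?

Row 4 already contains {1, 2, 6, 7}.
Column 2 already contains {4, 9}.
Its 3×3 block (box 4) already contains {1, 2, 3, 4, 8, 9}.
The only value from 1–9 not eliminated is 5, so r4c2 = 5.

5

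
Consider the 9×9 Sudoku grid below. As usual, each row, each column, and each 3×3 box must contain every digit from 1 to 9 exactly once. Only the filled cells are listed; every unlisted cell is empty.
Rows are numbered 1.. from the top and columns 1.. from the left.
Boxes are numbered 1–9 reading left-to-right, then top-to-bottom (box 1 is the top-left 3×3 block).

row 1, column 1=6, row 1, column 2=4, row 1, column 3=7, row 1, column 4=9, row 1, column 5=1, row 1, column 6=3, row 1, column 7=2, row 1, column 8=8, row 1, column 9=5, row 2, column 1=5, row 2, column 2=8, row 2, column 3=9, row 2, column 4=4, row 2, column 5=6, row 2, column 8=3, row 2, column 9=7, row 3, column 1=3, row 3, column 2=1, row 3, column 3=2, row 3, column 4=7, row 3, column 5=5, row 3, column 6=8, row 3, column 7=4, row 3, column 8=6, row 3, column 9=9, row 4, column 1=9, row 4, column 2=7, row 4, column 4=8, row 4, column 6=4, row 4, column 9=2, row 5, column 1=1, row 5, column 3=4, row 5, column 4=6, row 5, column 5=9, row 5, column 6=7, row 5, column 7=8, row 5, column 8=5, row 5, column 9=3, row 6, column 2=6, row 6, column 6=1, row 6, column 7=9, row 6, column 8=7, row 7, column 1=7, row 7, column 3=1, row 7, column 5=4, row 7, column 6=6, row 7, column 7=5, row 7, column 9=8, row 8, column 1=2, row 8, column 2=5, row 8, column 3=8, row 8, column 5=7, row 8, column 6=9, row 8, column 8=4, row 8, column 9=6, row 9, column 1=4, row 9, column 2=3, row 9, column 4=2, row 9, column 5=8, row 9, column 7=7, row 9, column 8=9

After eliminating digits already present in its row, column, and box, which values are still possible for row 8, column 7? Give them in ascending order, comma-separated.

Row 8 already contains {2, 4, 5, 6, 7, 8, 9}.
Column 7 already contains {2, 4, 5, 7, 8, 9}.
Its 3×3 block (box 9) already contains {4, 5, 6, 7, 8, 9}.
Removing those from 1–9 leaves {1, 3} as the candidates for row 8, column 7.

1,3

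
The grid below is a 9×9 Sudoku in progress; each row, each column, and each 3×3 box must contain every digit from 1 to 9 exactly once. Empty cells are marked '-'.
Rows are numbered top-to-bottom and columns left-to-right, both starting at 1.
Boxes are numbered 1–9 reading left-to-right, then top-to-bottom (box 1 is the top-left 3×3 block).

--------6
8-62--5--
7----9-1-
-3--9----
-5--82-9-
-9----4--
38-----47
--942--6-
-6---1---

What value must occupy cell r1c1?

Cell r1c1 itself could take any of {1, 2, 4, 5, 9} by direct elimination.
Consider where 9 can go in box 1.
r1c2 is out (column 2 already has a 9).
r1c3 is out (column 3 already has a 9).
r2c2 is out (column 2 already has a 9).
r3c2 is out (row 3 already has a 9).
r3c3 is out (row 3 already has a 9).
So the only cell in box 1 that can hold 9 is r1c1.
Therefore r1c1 = 9.

9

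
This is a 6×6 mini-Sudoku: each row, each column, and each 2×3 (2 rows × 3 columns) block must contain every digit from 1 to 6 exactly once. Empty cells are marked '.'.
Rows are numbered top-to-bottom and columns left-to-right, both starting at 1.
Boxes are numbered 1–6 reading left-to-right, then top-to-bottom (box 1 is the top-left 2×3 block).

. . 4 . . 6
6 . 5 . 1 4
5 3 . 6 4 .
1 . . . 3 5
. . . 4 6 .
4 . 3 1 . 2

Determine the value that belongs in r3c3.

Row 3 already contains {3, 4, 5, 6}.
Column 3 already contains {3, 4, 5}.
Its 2×3 block (box 3) already contains {1, 3, 5}.
The only value from 1–6 not eliminated is 2, so r3c3 = 2.

2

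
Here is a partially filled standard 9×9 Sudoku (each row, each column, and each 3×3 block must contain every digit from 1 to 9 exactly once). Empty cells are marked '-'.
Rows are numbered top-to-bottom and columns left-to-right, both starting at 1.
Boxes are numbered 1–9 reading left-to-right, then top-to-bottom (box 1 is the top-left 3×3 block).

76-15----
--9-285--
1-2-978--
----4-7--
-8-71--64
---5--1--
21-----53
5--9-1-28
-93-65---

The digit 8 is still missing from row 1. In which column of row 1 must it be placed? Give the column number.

Consider where 8 can go in row 1.
r1c6 is out (column 6 already has a 8).
r1c7 is out (column 7 already has a 8).
r1c8 is out (box 3 already has a 8).
r1c9 is out (column 9 already has a 8).
So the only cell in row 1 that can hold 8 is r1c3.
That is column 3.

3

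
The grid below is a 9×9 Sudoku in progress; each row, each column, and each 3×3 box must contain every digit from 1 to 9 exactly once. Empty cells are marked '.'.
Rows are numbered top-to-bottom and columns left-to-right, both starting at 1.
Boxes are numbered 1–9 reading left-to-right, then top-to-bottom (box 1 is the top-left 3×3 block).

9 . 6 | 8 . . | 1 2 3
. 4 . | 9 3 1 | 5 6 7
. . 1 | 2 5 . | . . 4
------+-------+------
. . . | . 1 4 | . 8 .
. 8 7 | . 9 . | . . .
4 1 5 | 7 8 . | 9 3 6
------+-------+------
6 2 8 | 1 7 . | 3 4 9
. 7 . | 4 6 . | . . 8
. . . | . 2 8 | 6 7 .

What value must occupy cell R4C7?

Cell R4C7 itself could take any of {2, 7} by direct elimination.
Consider where 7 can go in row 4.
R4C1 is out (box 4 already has a 7).
R4C2 is out (column 2 already has a 7).
R4C3 is out (column 3 already has a 7).
R4C4 is out (column 4 already has a 7).
R4C9 is out (column 9 already has a 7).
So the only cell in row 4 that can hold 7 is R4C7.
Therefore R4C7 = 7.

7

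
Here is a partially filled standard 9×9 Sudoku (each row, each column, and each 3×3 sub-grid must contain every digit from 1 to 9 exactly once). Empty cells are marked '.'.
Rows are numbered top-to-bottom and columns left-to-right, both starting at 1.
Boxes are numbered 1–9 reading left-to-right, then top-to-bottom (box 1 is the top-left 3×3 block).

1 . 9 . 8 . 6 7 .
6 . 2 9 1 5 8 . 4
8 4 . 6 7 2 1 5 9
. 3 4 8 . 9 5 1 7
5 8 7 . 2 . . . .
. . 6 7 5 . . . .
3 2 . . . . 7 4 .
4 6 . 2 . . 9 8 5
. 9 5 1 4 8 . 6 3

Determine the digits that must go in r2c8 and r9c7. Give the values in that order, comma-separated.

For r2c8:
  Row 2 already contains {1, 2, 4, 5, 6, 8, 9}.
  Column 8 already contains {1, 4, 5, 6, 7, 8}.
  Its 3×3 block (box 3) already contains {1, 4, 5, 6, 7, 8, 9}.
  The only value from 1–9 not eliminated is 3, so r2c8 = 3.
For r9c7:
  Row 9 already contains {1, 3, 4, 5, 6, 8, 9}.
  Column 7 already contains {1, 5, 6, 7, 8, 9}.
  Its 3×3 block (box 9) already contains {3, 4, 5, 6, 7, 8, 9}.
  The only value from 1–9 not eliminated is 2, so r9c7 = 2.

3,2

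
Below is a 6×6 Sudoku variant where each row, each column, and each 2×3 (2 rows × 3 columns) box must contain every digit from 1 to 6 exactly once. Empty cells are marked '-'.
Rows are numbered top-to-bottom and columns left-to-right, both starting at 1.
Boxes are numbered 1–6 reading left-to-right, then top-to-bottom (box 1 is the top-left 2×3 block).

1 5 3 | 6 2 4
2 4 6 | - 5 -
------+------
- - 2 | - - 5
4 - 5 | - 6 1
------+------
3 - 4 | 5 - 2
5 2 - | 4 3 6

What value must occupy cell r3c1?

6

Row 3 already contains {2, 5}.
Column 1 already contains {1, 2, 3, 4, 5}.
Its 2×3 block (box 3) already contains {2, 4, 5}.
The only value from 1–6 not eliminated is 6, so r3c1 = 6.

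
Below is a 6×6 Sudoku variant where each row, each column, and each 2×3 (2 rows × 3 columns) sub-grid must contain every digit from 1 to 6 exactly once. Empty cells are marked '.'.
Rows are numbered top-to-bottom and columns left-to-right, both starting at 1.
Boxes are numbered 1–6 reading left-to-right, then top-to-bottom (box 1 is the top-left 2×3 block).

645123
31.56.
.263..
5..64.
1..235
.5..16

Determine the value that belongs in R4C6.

2

Cell R4C6 itself could take any of {1, 2} by direct elimination.
Consider where 2 can go in column 6.
R2C6 is out (box 2 already has a 2).
R3C6 is out (row 3 already has a 2).
So the only cell in column 6 that can hold 2 is R4C6.
Therefore R4C6 = 2.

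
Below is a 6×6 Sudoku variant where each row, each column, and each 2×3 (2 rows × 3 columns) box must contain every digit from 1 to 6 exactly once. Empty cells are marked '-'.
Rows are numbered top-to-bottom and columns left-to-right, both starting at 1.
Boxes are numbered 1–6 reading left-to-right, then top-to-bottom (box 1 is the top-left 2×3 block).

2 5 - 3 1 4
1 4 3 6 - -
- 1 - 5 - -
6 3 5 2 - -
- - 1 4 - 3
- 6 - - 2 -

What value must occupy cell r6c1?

Cell r6c1 itself could take any of {3, 4, 5} by direct elimination.
Consider where 3 can go in row 6.
r6c3 is out (column 3 already has a 3).
r6c4 is out (column 4 already has a 3).
r6c6 is out (column 6 already has a 3).
So the only cell in row 6 that can hold 3 is r6c1.
Therefore r6c1 = 3.

3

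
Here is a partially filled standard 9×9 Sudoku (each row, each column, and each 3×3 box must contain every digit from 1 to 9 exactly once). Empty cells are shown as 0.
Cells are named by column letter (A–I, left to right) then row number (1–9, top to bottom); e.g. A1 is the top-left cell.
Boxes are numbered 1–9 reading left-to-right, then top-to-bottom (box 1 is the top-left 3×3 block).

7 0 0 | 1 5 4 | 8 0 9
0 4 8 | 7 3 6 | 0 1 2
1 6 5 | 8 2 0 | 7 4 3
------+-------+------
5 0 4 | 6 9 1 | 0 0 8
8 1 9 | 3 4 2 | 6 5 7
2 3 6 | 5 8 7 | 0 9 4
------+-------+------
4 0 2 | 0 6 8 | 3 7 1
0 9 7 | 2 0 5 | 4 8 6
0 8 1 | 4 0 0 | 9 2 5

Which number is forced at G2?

5

Row 2 already contains {1, 2, 3, 4, 6, 7, 8}.
Column G already contains {3, 4, 6, 7, 8, 9}.
Its 3×3 block (box 3) already contains {1, 2, 3, 4, 7, 8, 9}.
The only value from 1–9 not eliminated is 5, so G2 = 5.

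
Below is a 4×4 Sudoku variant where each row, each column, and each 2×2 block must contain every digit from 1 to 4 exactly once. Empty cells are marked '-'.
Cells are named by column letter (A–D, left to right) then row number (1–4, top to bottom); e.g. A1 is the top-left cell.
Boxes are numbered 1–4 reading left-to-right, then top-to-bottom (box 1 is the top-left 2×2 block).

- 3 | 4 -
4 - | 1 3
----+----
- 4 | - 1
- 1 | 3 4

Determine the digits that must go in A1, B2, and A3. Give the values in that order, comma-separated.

For A1:
  Consider where 1 can go in column A.
  A3 is out (row 3 already has a 1).
  A4 is out (row 4 already has a 1).
  So the only cell in column A that can hold 1 is A1.
  So A1 = 1.
For B2:
  Row 2 already contains {1, 3, 4}.
  Column B already contains {1, 3, 4}.
  Its 2×2 block (box 1) already contains {3, 4}.
  The only value from 1–4 not eliminated is 2, so B2 = 2.
For A3:
  Consider where 3 can go in box 3.
  A4 is out (row 4 already has a 3).
  So the only cell in box 3 that can hold 3 is A3.
  So A3 = 3.

1,2,3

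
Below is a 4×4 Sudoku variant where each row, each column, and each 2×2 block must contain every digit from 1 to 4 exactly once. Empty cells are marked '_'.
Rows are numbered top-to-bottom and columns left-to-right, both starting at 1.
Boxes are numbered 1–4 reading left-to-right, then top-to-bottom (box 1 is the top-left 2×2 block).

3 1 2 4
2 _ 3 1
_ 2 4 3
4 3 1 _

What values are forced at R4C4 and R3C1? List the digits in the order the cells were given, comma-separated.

For R4C4:
  Row 4 already contains {1, 3, 4}.
  Column 4 already contains {1, 3, 4}.
  Its 2×2 block (box 4) already contains {1, 3, 4}.
  The only value from 1–4 not eliminated is 2, so R4C4 = 2.
For R3C1:
  Row 3 already contains {2, 3, 4}.
  Column 1 already contains {2, 3, 4}.
  Its 2×2 block (box 3) already contains {2, 3, 4}.
  The only value from 1–4 not eliminated is 1, so R3C1 = 1.

2,1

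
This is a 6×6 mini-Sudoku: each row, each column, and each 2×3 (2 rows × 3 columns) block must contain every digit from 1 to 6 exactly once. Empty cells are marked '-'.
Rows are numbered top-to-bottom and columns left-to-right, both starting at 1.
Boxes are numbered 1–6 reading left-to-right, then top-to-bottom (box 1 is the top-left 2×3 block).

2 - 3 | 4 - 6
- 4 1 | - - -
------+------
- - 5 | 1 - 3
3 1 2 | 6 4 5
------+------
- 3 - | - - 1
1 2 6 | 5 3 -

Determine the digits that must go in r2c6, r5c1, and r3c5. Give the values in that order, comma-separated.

2,5,2

For r2c6:
  Row 2 already contains {1, 4}.
  Column 6 already contains {1, 3, 5, 6}.
  Its 2×3 block (box 2) already contains {4, 6}.
  The only value from 1–6 not eliminated is 2, so r2c6 = 2.
For r5c1:
  Consider where 5 can go in box 5.
  r5c3 is out (column 3 already has a 5).
  So the only cell in box 5 that can hold 5 is r5c1.
  So r5c1 = 5.
For r3c5:
  Row 3 already contains {1, 3, 5}.
  Column 5 already contains {3, 4}.
  Its 2×3 block (box 4) already contains {1, 3, 4, 5, 6}.
  The only value from 1–6 not eliminated is 2, so r3c5 = 2.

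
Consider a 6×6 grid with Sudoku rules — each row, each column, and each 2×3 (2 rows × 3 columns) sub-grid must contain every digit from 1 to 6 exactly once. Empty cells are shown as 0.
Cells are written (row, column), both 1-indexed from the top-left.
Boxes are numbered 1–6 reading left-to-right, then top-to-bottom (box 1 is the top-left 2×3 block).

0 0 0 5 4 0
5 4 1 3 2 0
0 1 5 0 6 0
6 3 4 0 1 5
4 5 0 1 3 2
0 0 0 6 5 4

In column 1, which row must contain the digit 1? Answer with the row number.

Consider where 1 can go in column 1.
(1,1) is out (box 1 already has a 1).
(3,1) is out (row 3 already has a 1).
So the only cell in column 1 that can hold 1 is (6,1).
That is row 6.

6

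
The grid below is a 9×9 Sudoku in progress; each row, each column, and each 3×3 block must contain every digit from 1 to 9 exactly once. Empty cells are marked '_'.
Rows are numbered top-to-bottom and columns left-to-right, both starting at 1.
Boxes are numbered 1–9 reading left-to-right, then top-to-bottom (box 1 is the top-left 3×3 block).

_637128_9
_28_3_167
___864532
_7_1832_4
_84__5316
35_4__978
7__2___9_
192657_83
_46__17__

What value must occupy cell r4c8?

Row 4 already contains {1, 2, 3, 4, 7, 8}.
Column 8 already contains {1, 3, 6, 7, 8, 9}.
Its 3×3 block (box 6) already contains {1, 2, 3, 4, 6, 7, 8, 9}.
The only value from 1–9 not eliminated is 5, so r4c8 = 5.

5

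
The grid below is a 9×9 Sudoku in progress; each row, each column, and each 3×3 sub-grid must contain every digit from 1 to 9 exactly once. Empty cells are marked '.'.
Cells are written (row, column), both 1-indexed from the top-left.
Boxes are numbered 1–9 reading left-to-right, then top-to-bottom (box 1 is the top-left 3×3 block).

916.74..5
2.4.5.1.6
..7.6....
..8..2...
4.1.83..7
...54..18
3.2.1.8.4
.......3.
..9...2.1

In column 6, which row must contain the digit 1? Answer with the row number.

Consider where 1 can go in column 6.
(2,6) is out (row 2 already has a 1).
(6,6) is out (row 6 already has a 1).
(7,6) is out (row 7 already has a 1).
(8,6) is out (box 8 already has a 1).
(9,6) is out (row 9 already has a 1).
So the only cell in column 6 that can hold 1 is (3,6).
That is row 3.

3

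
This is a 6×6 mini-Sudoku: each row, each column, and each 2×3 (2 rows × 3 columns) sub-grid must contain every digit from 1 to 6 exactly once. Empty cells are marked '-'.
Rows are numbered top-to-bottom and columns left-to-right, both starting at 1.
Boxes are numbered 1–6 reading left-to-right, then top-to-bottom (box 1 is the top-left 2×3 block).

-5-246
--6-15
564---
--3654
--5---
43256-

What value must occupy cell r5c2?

1

Row 5 already contains {5}.
Column 2 already contains {3, 5, 6}.
Its 2×3 block (box 5) already contains {2, 3, 4, 5}.
The only value from 1–6 not eliminated is 1, so r5c2 = 1.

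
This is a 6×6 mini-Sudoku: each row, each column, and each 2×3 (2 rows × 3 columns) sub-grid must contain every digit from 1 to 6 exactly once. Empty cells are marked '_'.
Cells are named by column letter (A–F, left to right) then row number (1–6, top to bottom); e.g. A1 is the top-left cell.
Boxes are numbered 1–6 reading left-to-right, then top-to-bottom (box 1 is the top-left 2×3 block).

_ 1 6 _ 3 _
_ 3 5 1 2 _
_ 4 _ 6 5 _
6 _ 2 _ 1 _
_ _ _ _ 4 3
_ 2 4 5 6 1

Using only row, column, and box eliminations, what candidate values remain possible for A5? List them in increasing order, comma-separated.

1,5

Row 5 already contains {3, 4}.
Column A already contains {6}.
Its 2×3 block (box 5) already contains {2, 4}.
Removing those from 1–6 leaves {1, 5} as the candidates for A5.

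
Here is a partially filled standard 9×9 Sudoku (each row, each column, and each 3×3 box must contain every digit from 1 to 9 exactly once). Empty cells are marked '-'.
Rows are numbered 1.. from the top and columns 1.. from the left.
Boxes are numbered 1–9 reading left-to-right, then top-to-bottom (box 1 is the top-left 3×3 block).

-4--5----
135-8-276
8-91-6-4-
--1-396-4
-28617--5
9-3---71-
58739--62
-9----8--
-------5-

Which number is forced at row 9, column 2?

Cell row 9, column 2 itself could take any of {1, 6} by direct elimination.
Consider where 1 can go in box 7.
row 8, column 1 is out (column 1 already has a 1).
row 8, column 3 is out (column 3 already has a 1).
row 9, column 1 is out (column 1 already has a 1).
row 9, column 3 is out (column 3 already has a 1).
So the only cell in box 7 that can hold 1 is row 9, column 2.
Therefore row 9, column 2 = 1.

1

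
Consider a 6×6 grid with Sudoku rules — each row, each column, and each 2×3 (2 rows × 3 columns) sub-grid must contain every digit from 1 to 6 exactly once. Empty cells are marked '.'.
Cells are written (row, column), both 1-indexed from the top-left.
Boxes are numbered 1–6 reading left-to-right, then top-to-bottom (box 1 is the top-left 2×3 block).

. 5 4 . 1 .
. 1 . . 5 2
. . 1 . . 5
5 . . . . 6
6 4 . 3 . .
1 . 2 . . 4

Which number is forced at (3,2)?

Cell (3,2) itself could take any of {2, 3, 6} by direct elimination.
Consider where 6 can go in box 3.
(3,1) is out (column 1 already has a 6).
(4,2) is out (row 4 already has a 6).
(4,3) is out (row 4 already has a 6).
So the only cell in box 3 that can hold 6 is (3,2).
Therefore (3,2) = 6.

6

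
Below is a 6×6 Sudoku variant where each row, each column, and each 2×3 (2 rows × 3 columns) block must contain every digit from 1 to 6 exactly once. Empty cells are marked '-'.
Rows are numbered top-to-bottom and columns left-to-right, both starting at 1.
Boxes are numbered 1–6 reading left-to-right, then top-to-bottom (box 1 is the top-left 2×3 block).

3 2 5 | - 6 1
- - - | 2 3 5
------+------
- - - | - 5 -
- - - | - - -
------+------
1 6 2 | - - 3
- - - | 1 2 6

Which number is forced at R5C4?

5

Cell R5C4 itself could take any of {4, 5} by direct elimination.
Consider where 5 can go in column 4.
R1C4 is out (row 1 already has a 5).
R3C4 is out (row 3 already has a 5).
R4C4 is out (box 4 already has a 5).
So the only cell in column 4 that can hold 5 is R5C4.
Therefore R5C4 = 5.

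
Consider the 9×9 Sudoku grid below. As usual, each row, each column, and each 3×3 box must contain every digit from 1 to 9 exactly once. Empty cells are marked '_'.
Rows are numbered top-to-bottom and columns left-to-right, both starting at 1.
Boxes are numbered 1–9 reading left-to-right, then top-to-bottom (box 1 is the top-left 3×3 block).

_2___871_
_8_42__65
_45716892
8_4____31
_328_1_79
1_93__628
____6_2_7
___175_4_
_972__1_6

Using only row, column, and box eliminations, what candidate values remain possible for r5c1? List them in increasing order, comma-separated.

Row 5 already contains {1, 2, 3, 7, 8, 9}.
Column 1 already contains {1, 8}.
Its 3×3 block (box 4) already contains {1, 2, 3, 4, 8, 9}.
Removing those from 1–9 leaves {5, 6} as the candidates for r5c1.

5,6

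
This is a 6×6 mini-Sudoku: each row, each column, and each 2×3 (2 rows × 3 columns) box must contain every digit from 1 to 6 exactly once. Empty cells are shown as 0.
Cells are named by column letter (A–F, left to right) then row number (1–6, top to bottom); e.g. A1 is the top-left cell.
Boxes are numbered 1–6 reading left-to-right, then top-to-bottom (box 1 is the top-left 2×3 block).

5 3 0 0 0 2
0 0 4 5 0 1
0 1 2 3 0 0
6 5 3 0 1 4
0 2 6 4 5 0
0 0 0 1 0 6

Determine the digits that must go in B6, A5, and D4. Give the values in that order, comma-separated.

4,1,2

For B6:
  Row 6 already contains {1, 6}.
  Column B already contains {1, 2, 3, 5}.
  Its 2×3 block (box 5) already contains {2, 6}.
  The only value from 1–6 not eliminated is 4, so B6 = 4.
For A5:
  Consider where 1 can go in row 5.
  F5 is out (column F already has a 1).
  So the only cell in row 5 that can hold 1 is A5.
  So A5 = 1.
For D4:
  Row 4 already contains {1, 3, 4, 5, 6}.
  Column D already contains {1, 3, 4, 5}.
  Its 2×3 block (box 4) already contains {1, 3, 4}.
  The only value from 1–6 not eliminated is 2, so D4 = 2.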